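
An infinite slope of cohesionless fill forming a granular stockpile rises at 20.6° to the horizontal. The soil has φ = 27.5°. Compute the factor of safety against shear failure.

FS = 1.38

For a dry cohesionless infinite slope the factor of safety is FS = tanφ / tanβ.
FS = tan27.5° / tan20.6° = 0.5206 / 0.3759 = 1.385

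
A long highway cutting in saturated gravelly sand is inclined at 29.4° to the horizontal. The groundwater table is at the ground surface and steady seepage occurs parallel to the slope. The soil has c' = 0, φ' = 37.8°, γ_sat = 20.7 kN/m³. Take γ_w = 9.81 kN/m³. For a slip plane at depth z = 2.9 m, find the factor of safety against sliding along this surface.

With seepage parallel to the slope and the water table at the surface, the effective normal stress on the slip plane uses the buoyant unit weight γ' = γ_sat − γ_w while the driving shear stress uses γ_sat:
FS = [c' + γ' z cos²β tanφ'] / [γ_sat z sinβ cosβ]
(For c' = 0 this reduces to FS = (γ'/γ_sat)·tanφ'/tanβ.)
γ' = 20.7 − 9.81 = 10.89 kN/m³
Numerator = 0.0 + 10.89·2.9·cos²29.4°·tan37.8° = 0.0 + 10.89·2.9·0.7590·0.7757 = 18.593 kPa
Denominator = 20.7·2.9·sin29.4°·cos29.4° = 20.7·2.9·0.4909·0.8712 = 25.674 kPa
FS = 18.593 / 25.674 = 0.724

FS = 0.72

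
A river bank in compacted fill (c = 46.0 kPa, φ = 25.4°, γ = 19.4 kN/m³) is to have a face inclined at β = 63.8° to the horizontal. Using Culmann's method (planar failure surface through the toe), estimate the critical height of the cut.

H_c = 35.54 m

Culmann's analysis gives the critical failure plane at α_cr = (β + φ)/2 = (63.8 + 25.4)/2 = 44.6°, and the critical height
H_c = (4c/γ) · sinβ cosφ / [1 − cos(β − φ)]
    = (4·46.0/19.4) · sin63.8°·cos25.4° / [1 − cos(38.4°)]
    = 9.485 · 0.8973·0.9033 / [1 − 0.7837]
    = 9.485 · 0.8105 / 0.2163
    = 35.54 m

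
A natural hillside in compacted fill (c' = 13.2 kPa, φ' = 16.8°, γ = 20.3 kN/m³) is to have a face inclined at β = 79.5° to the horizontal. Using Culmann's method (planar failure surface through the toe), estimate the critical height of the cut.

Culmann's analysis gives the critical failure plane at α_cr = (β + φ')/2 = (79.5 + 16.8)/2 = 48.1°, and the critical height
H_c = (4c'/γ) · sinβ cosφ' / [1 − cos(β − φ')]
    = (4·13.2/20.3) · sin79.5°·cos16.8° / [1 − cos(62.7°)]
    = 2.601 · 0.9833·0.9573 / [1 − 0.4586]
    = 2.601 · 0.9413 / 0.5414
    = 4.52 m

H_c = 4.52 m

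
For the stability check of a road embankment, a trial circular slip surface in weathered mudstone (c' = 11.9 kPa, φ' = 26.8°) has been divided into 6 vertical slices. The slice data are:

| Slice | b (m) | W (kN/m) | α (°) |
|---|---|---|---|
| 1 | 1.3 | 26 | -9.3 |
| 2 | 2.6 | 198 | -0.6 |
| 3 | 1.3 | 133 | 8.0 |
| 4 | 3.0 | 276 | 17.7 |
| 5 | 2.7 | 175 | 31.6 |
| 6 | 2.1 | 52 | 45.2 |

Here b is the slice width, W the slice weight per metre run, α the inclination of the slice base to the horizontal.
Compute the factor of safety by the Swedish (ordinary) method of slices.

FS = 2.58

Ordinary method of slices: FS = Σ[c'·Δl_i + (W_i cosα_i)·tanφ'] / Σ W_i sinα_i, with Δl_i = b_i / cosα_i.
Slice 1: Δl = 1.3/cos(-9.3°) = 1.317 m; N'_1 = 26·cos(-9.3°) = 25.7; c'Δl = 15.68; W sinα = -4.2
Slice 2: Δl = 2.6/cos(-0.6°) = 2.600 m; N'_2 = 198·cos(-0.6°) = 198.0; c'Δl = 30.94; W sinα = -2.1
Slice 3: Δl = 1.3/cos8.0° = 1.313 m; N'_3 = 133·cos8.0° = 131.7; c'Δl = 15.62; W sinα = 18.5
Slice 4: Δl = 3.0/cos17.7° = 3.149 m; N'_4 = 276·cos17.7° = 262.9; c'Δl = 37.47; W sinα = 83.9
Slice 5: Δl = 2.7/cos31.6° = 3.170 m; N'_5 = 175·cos31.6° = 149.1; c'Δl = 37.72; W sinα = 91.7
Slice 6: Δl = 2.1/cos45.2° = 2.980 m; N'_6 = 52·cos45.2° = 36.6; c'Δl = 35.47; W sinα = 36.9
Σc'Δl = 172.9 kN/m; ΣN' = 804.0 kN/m; ΣW sinα = 224.7 kN/m
Resisting = 172.9 + 804.0·tan26.8° = 172.9 + 406.1 = 579.0 kN/m
FS = 579.0 / 224.7 = 2.576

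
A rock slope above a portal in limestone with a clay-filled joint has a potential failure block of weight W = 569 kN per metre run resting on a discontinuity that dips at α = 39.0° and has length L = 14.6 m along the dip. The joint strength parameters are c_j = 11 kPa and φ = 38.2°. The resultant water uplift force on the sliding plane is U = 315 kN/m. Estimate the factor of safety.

Resolving the block weight along and normal to the plane and applying the Mohr–Coulomb strength on the joint:
N' = W cosα − U = 569·cos39.0° − 315 = 127.2 kN/m
Driving force T = W sinα = 569·sin39.0° = 358.1 kN/m
Resisting force R = c_j·L + N'·tanφ = 11·14.6 + 127.2·tan38.2° = 160.6 + 100.1 = 260.7 kN/m
FS = R / T = 260.7 / 358.1 = 0.728

FS = 0.73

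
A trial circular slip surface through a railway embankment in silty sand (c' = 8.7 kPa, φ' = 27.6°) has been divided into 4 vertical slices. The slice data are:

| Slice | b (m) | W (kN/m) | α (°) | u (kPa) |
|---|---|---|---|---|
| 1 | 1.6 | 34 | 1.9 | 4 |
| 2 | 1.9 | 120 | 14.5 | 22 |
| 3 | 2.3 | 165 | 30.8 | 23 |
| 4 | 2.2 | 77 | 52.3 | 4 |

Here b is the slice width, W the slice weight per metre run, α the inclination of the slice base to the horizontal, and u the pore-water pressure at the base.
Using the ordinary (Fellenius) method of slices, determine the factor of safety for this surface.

Ordinary method of slices: FS = Σ[c'·Δl_i + (W_i cosα_i − u_i·Δl_i)·tanφ'] / Σ W_i sinα_i, with Δl_i = b_i / cosα_i.
Slice 1: Δl = 1.6/cos1.9° = 1.601 m; N'_1 = 34·cos1.9° − 4·1.601 = 27.6; c'Δl = 13.93; W sinα = 1.1
Slice 2: Δl = 1.9/cos14.5° = 1.963 m; N'_2 = 120·cos14.5° − 22·1.963 = 73.0; c'Δl = 17.07; W sinα = 30.0
Slice 3: Δl = 2.3/cos30.8° = 2.678 m; N'_3 = 165·cos30.8° − 23·2.678 = 80.1; c'Δl = 23.30; W sinα = 84.5
Slice 4: Δl = 2.2/cos52.3° = 3.598 m; N'_4 = 77·cos52.3° − 4·3.598 = 32.7; c'Δl = 31.30; W sinα = 60.9
Σc'Δl = 85.6 kN/m; ΣN' = 213.4 kN/m; ΣW sinα = 176.6 kN/m
Resisting = 85.6 + 213.4·tan27.6° = 85.6 + 111.6 = 197.2 kN/m
FS = 197.2 / 176.6 = 1.117

FS = 1.12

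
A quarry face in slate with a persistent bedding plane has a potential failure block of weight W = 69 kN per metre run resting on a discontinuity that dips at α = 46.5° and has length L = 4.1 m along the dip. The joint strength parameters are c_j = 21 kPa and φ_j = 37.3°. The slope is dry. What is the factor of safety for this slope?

FS = 2.44

Resolving the block weight along and normal to the plane and applying the Mohr–Coulomb strength on the joint:
N' = W cosα = 69·cos46.5° = 47.5 kN/m
Driving force T = W sinα = 69·sin46.5° = 50.1 kN/m
Resisting force R = c_j·L + N'·tanφ_j = 21·4.1 + 47.5·tan37.3° = 86.1 + 36.2 = 122.3 kN/m
FS = R / T = 122.3 / 50.1 = 2.443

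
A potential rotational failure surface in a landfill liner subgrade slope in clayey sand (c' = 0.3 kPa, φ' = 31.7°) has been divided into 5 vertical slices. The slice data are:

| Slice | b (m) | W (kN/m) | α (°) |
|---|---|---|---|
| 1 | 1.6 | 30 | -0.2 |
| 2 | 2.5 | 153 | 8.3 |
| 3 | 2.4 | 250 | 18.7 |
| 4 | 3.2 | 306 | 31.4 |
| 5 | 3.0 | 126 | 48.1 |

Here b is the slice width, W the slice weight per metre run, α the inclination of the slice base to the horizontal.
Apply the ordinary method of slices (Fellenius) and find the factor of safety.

FS = 1.34

Ordinary method of slices: FS = Σ[c'·Δl_i + (W_i cosα_i)·tanφ'] / Σ W_i sinα_i, with Δl_i = b_i / cosα_i.
Slice 1: Δl = 1.6/cos(-0.2°) = 1.600 m; N'_1 = 30·cos(-0.2°) = 30.0; c'Δl = 0.48; W sinα = -0.1
Slice 2: Δl = 2.5/cos8.3° = 2.526 m; N'_2 = 153·cos8.3° = 151.4; c'Δl = 0.76; W sinα = 22.1
Slice 3: Δl = 2.4/cos18.7° = 2.534 m; N'_3 = 250·cos18.7° = 236.8; c'Δl = 0.76; W sinα = 80.2
Slice 4: Δl = 3.2/cos31.4° = 3.749 m; N'_4 = 306·cos31.4° = 261.2; c'Δl = 1.12; W sinα = 159.4
Slice 5: Δl = 3.0/cos48.1° = 4.492 m; N'_5 = 126·cos48.1° = 84.1; c'Δl = 1.35; W sinα = 93.8
Σc'Δl = 4.5 kN/m; ΣN' = 763.5 kN/m; ΣW sinα = 355.3 kN/m
Resisting = 4.5 + 763.5·tan31.7° = 4.5 + 471.6 = 476.0 kN/m
FS = 476.0 / 355.3 = 1.340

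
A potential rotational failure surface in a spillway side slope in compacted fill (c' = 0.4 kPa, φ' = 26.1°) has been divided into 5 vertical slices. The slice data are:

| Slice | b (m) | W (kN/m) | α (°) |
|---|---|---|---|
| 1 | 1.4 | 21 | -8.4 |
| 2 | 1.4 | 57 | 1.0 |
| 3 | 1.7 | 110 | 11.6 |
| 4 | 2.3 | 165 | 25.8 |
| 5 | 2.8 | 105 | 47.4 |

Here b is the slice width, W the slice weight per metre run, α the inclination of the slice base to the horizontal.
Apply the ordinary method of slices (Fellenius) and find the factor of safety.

FS = 1.20

Ordinary method of slices: FS = Σ[c'·Δl_i + (W_i cosα_i)·tanφ'] / Σ W_i sinα_i, with Δl_i = b_i / cosα_i.
Slice 1: Δl = 1.4/cos(-8.4°) = 1.415 m; N'_1 = 21·cos(-8.4°) = 20.8; c'Δl = 0.57; W sinα = -3.1
Slice 2: Δl = 1.4/cos1.0° = 1.400 m; N'_2 = 57·cos1.0° = 57.0; c'Δl = 0.56; W sinα = 1.0
Slice 3: Δl = 1.7/cos11.6° = 1.735 m; N'_3 = 110·cos11.6° = 107.8; c'Δl = 0.69; W sinα = 22.1
Slice 4: Δl = 2.3/cos25.8° = 2.555 m; N'_4 = 165·cos25.8° = 148.6; c'Δl = 1.02; W sinα = 71.8
Slice 5: Δl = 2.8/cos47.4° = 4.137 m; N'_5 = 105·cos47.4° = 71.1; c'Δl = 1.65; W sinα = 77.3
Σc'Δl = 4.5 kN/m; ΣN' = 405.1 kN/m; ΣW sinα = 169.1 kN/m
Resisting = 4.5 + 405.1·tan26.1° = 4.5 + 198.5 = 203.0 kN/m
FS = 203.0 / 169.1 = 1.200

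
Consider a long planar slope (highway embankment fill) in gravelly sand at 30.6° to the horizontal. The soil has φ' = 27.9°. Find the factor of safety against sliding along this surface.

For a dry cohesionless infinite slope the factor of safety is FS = tanφ' / tanβ.
FS = tan27.9° / tan30.6° = 0.5295 / 0.5914 = 0.895

FS = 0.90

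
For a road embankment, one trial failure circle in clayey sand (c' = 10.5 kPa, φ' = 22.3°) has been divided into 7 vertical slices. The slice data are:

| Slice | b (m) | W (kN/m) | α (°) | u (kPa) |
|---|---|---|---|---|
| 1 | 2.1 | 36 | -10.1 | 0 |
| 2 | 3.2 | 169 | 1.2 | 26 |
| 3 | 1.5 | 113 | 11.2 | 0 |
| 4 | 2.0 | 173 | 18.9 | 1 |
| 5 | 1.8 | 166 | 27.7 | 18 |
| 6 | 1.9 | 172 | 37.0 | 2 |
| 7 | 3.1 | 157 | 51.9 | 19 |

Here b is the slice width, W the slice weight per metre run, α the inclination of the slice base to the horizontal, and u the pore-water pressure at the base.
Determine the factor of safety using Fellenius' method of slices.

FS = 1.20

Ordinary method of slices: FS = Σ[c'·Δl_i + (W_i cosα_i − u_i·Δl_i)·tanφ'] / Σ W_i sinα_i, with Δl_i = b_i / cosα_i.
Slice 1: Δl = 2.1/cos(-10.1°) = 2.133 m; N'_1 = 36·cos(-10.1°) − 0·2.133 = 35.4; c'Δl = 22.40; W sinα = -6.3
Slice 2: Δl = 3.2/cos1.2° = 3.201 m; N'_2 = 169·cos1.2° − 26·3.201 = 85.7; c'Δl = 33.61; W sinα = 3.5
Slice 3: Δl = 1.5/cos11.2° = 1.529 m; N'_3 = 113·cos11.2° − 0·1.529 = 110.8; c'Δl = 16.06; W sinα = 21.9
Slice 4: Δl = 2.0/cos18.9° = 2.114 m; N'_4 = 173·cos18.9° − 1·2.114 = 161.6; c'Δl = 22.20; W sinα = 56.0
Slice 5: Δl = 1.8/cos27.7° = 2.033 m; N'_5 = 166·cos27.7° − 18·2.033 = 110.4; c'Δl = 21.35; W sinα = 77.2
Slice 6: Δl = 1.9/cos37.0° = 2.379 m; N'_6 = 172·cos37.0° − 2·2.379 = 132.6; c'Δl = 24.98; W sinα = 103.5
Slice 7: Δl = 3.1/cos51.9° = 5.024 m; N'_7 = 157·cos51.9° − 19·5.024 = 1.4; c'Δl = 52.75; W sinα = 123.5
Σc'Δl = 193.3 kN/m; ΣN' = 638.0 kN/m; ΣW sinα = 379.4 kN/m
Resisting = 193.3 + 638.0·tan22.3° = 193.3 + 261.7 = 455.0 kN/m
FS = 455.0 / 379.4 = 1.199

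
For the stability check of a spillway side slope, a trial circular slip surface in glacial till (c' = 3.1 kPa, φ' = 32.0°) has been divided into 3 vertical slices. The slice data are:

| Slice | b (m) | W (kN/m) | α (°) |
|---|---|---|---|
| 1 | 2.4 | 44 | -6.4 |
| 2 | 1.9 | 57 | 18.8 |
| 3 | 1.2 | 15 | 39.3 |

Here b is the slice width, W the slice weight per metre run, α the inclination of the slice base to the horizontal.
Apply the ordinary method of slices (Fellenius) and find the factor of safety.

Ordinary method of slices: FS = Σ[c'·Δl_i + (W_i cosα_i)·tanφ'] / Σ W_i sinα_i, with Δl_i = b_i / cosα_i.
Slice 1: Δl = 2.4/cos(-6.4°) = 2.415 m; N'_1 = 44·cos(-6.4°) = 43.7; c'Δl = 7.49; W sinα = -4.9
Slice 2: Δl = 1.9/cos18.8° = 2.007 m; N'_2 = 57·cos18.8° = 54.0; c'Δl = 6.22; W sinα = 18.4
Slice 3: Δl = 1.2/cos39.3° = 1.551 m; N'_3 = 15·cos39.3° = 11.6; c'Δl = 4.81; W sinα = 9.5
Σc'Δl = 18.5 kN/m; ΣN' = 109.3 kN/m; ΣW sinα = 23.0 kN/m
Resisting = 18.5 + 109.3·tan32.0° = 18.5 + 68.3 = 86.8 kN/m
FS = 86.8 / 23.0 = 3.780

FS = 3.78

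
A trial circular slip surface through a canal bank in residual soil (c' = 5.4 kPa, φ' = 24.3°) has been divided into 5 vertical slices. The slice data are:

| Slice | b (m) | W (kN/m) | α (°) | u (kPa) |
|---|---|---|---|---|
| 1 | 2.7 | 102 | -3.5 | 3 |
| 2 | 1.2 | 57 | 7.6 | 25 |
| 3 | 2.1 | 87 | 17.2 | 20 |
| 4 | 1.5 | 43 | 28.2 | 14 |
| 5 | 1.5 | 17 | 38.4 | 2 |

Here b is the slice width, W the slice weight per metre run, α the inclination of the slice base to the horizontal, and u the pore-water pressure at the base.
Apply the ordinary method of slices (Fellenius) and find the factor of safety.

Ordinary method of slices: FS = Σ[c'·Δl_i + (W_i cosα_i − u_i·Δl_i)·tanφ'] / Σ W_i sinα_i, with Δl_i = b_i / cosα_i.
Slice 1: Δl = 2.7/cos(-3.5°) = 2.705 m; N'_1 = 102·cos(-3.5°) − 3·2.705 = 93.7; c'Δl = 14.61; W sinα = -6.2
Slice 2: Δl = 1.2/cos7.6° = 1.211 m; N'_2 = 57·cos7.6° − 25·1.211 = 26.2; c'Δl = 6.54; W sinα = 7.5
Slice 3: Δl = 2.1/cos17.2° = 2.198 m; N'_3 = 87·cos17.2° − 20·2.198 = 39.1; c'Δl = 11.87; W sinα = 25.7
Slice 4: Δl = 1.5/cos28.2° = 1.702 m; N'_4 = 43·cos28.2° − 14·1.702 = 14.1; c'Δl = 9.19; W sinα = 20.3
Slice 5: Δl = 1.5/cos38.4° = 1.914 m; N'_5 = 17·cos38.4° − 2·1.914 = 9.5; c'Δl = 10.34; W sinα = 10.6
Σc'Δl = 52.5 kN/m; ΣN' = 182.6 kN/m; ΣW sinα = 57.9 kN/m
Resisting = 52.5 + 182.6·tan24.3° = 52.5 + 82.5 = 135.0 kN/m
FS = 135.0 / 57.9 = 2.331

FS = 2.33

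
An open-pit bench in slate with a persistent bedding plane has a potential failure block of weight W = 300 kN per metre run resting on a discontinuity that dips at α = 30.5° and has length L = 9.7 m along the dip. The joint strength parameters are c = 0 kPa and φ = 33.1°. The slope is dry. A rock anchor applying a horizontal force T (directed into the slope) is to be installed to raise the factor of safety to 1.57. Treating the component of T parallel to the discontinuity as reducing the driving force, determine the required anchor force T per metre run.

Resolving forces along and normal to the sliding plane, with the horizontal anchor force T adding T·sinα to the effective normal force and T·cosα acting up the plane against the driving force:
FS = [cL + (W cosα + T sinα) tanφ] / [W sinα − T cosα]
Without the anchor: N' = 258.5 kN/m, driving T_d = 152.3 kN/m, resisting R = 0·9.7 + 258.5·tan33.1° = 168.5 kN/m, FS = 1.11.
Setting FS = 1.57 and solving for T:
1.57·(152.3 − T cos30.5°) = 168.5 + T sin30.5°·tan33.1°
T·(sin30.5°·tan33.1° + 1.57·cos30.5°) = 1.57·152.3 − 168.5
T·(0.5075·0.6519 + 1.57·0.8616) = 239.1 − 168.5 = 70.5
T·1.6836 = 70.5
T = 41.9 kN/m

T = 42 kN/m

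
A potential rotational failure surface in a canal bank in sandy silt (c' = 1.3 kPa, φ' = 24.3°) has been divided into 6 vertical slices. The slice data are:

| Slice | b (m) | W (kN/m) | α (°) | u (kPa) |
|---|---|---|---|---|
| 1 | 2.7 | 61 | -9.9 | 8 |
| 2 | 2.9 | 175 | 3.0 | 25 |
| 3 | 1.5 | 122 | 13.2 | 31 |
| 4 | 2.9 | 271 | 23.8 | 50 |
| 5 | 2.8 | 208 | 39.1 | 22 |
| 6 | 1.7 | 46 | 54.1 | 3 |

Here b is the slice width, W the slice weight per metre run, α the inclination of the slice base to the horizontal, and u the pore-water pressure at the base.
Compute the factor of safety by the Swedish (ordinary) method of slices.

FS = 0.67

Ordinary method of slices: FS = Σ[c'·Δl_i + (W_i cosα_i − u_i·Δl_i)·tanφ'] / Σ W_i sinα_i, with Δl_i = b_i / cosα_i.
Slice 1: Δl = 2.7/cos(-9.9°) = 2.741 m; N'_1 = 61·cos(-9.9°) − 8·2.741 = 38.2; c'Δl = 3.56; W sinα = -10.5
Slice 2: Δl = 2.9/cos3.0° = 2.904 m; N'_2 = 175·cos3.0° − 25·2.904 = 102.2; c'Δl = 3.78; W sinα = 9.2
Slice 3: Δl = 1.5/cos13.2° = 1.541 m; N'_3 = 122·cos13.2° − 31·1.541 = 71.0; c'Δl = 2.00; W sinα = 27.9
Slice 4: Δl = 2.9/cos23.8° = 3.170 m; N'_4 = 271·cos23.8° − 50·3.170 = 89.5; c'Δl = 4.12; W sinα = 109.4
Slice 5: Δl = 2.8/cos39.1° = 3.608 m; N'_5 = 208·cos39.1° − 22·3.608 = 82.0; c'Δl = 4.69; W sinα = 131.2
Slice 6: Δl = 1.7/cos54.1° = 2.899 m; N'_6 = 46·cos54.1° − 3·2.899 = 18.3; c'Δl = 3.77; W sinα = 37.3
Σc'Δl = 21.9 kN/m; ΣN' = 401.1 kN/m; ΣW sinα = 304.3 kN/m
Resisting = 21.9 + 401.1·tan24.3° = 21.9 + 181.1 = 203.0 kN/m
FS = 203.0 / 304.3 = 0.667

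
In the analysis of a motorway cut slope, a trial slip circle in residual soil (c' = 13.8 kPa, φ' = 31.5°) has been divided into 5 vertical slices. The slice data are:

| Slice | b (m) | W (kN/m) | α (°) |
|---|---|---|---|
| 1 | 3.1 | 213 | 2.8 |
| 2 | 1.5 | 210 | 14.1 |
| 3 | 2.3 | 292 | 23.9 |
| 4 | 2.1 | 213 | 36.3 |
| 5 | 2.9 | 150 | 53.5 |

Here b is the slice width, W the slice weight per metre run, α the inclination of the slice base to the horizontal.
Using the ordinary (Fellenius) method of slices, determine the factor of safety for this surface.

FS = 1.83

Ordinary method of slices: FS = Σ[c'·Δl_i + (W_i cosα_i)·tanφ'] / Σ W_i sinα_i, with Δl_i = b_i / cosα_i.
Slice 1: Δl = 3.1/cos2.8° = 3.104 m; N'_1 = 213·cos2.8° = 212.7; c'Δl = 42.83; W sinα = 10.4
Slice 2: Δl = 1.5/cos14.1° = 1.547 m; N'_2 = 210·cos14.1° = 203.7; c'Δl = 21.34; W sinα = 51.2
Slice 3: Δl = 2.3/cos23.9° = 2.516 m; N'_3 = 292·cos23.9° = 267.0; c'Δl = 34.72; W sinα = 118.3
Slice 4: Δl = 2.1/cos36.3° = 2.606 m; N'_4 = 213·cos36.3° = 171.7; c'Δl = 35.96; W sinα = 126.1
Slice 5: Δl = 2.9/cos53.5° = 4.875 m; N'_5 = 150·cos53.5° = 89.2; c'Δl = 67.28; W sinα = 120.6
Σc'Δl = 202.1 kN/m; ΣN' = 944.3 kN/m; ΣW sinα = 426.5 kN/m
Resisting = 202.1 + 944.3·tan31.5° = 202.1 + 578.6 = 780.8 kN/m
FS = 780.8 / 426.5 = 1.830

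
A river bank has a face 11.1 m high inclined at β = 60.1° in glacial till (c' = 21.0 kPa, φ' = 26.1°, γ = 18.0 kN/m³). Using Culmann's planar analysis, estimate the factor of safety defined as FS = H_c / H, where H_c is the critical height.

H_c = (4c'/γ) · sinβ cosφ' / [1 − cos(β − φ')]
    = (4·21.0/18.0) · sin60.1°·cos26.1° / [1 − cos34.0°]
    = 4.667 · 0.7785 / 0.1710 = 21.25 m
FS = H_c / H = 21.25 / 11.1 = 1.914

FS = 1.91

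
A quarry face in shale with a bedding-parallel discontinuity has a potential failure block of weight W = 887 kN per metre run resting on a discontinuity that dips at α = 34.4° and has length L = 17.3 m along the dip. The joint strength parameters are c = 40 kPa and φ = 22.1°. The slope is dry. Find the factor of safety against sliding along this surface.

FS = 1.97

Resolving the block weight along and normal to the plane and applying the Mohr–Coulomb strength on the joint:
N' = W cosα = 887·cos34.4° = 731.9 kN/m
Driving force T = W sinα = 887·sin34.4° = 501.1 kN/m
Resisting force R = c·L + N'·tanφ = 40·17.3 + 731.9·tan22.1° = 692.0 + 297.2 = 989.2 kN/m
FS = R / T = 989.2 / 501.1 = 1.974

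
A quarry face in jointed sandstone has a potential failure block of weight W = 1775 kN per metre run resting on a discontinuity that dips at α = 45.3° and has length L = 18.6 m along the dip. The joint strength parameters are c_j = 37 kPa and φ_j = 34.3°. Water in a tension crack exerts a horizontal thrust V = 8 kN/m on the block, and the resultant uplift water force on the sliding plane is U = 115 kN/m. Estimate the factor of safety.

FS = 1.15

Resolving the block weight along and normal to the plane and applying the Mohr–Coulomb strength on the joint:
N' = W cosα − U − V sinα = 1775·cos45.3° − 115 − 8·sin45.3° = 1127.8 kN/m
Driving force T = W sinα + V cosα = 1775·sin45.3° + 8·cos45.3° = 1267.3 kN/m
Resisting force R = c_j·L + N'·tanφ_j = 37·18.6 + 1127.8·tan34.3° = 688.2 + 769.4 = 1457.6 kN/m
FS = R / T = 1457.6 / 1267.3 = 1.150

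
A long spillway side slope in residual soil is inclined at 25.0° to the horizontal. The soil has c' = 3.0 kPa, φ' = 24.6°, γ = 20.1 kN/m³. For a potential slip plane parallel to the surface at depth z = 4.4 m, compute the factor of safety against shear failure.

For an infinite slope with a slip plane parallel to the surface (no pore pressure): FS = [c' + γz cos²β tanφ'] / [γz sinβ cosβ].
γz = 20.1·4.4 = 88.44 kN/m²
Numerator = 3.0 + 88.44·cos²25.0°·tan24.6° = 3.0 + 88.44·0.8214·0.4578 = 36.259 kPa
Denominator = 88.44·sin25.0°·cos25.0° = 88.44·0.4226·0.9063 = 33.874 kPa
FS = 36.259 / 33.874 = 1.070

FS = 1.07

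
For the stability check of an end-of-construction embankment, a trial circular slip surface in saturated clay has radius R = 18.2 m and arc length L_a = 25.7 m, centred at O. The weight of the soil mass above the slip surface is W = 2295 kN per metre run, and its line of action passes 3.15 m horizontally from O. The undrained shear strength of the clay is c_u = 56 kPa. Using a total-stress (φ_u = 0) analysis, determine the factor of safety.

FS = 3.62

Taking moments about the centre O, the resisting moment is provided by the undrained shear strength acting along the arc:
M_R = c_u·L_a·R = 56·25.70·18.2 = 26193.4 kN·m/m
M_D = W·d = 2295·3.15 = 7229.2 kN·m/m
FS = M_R / M_D = 26193.4 / 7229.2 = 3.623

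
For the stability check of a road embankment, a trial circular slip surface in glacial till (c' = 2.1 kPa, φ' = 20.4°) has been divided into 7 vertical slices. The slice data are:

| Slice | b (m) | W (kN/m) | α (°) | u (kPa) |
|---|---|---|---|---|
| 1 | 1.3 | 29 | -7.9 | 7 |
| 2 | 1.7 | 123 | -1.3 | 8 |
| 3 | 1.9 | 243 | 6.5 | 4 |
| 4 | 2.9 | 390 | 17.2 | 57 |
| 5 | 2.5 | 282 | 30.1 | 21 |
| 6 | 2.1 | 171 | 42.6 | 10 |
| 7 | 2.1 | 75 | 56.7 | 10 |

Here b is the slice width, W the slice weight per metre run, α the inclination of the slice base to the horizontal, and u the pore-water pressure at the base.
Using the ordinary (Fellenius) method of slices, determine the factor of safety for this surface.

Ordinary method of slices: FS = Σ[c'·Δl_i + (W_i cosα_i − u_i·Δl_i)·tanφ'] / Σ W_i sinα_i, with Δl_i = b_i / cosα_i.
Slice 1: Δl = 1.3/cos(-7.9°) = 1.312 m; N'_1 = 29·cos(-7.9°) − 7·1.312 = 19.5; c'Δl = 2.76; W sinα = -4.0
Slice 2: Δl = 1.7/cos(-1.3°) = 1.700 m; N'_2 = 123·cos(-1.3°) − 8·1.700 = 109.4; c'Δl = 3.57; W sinα = -2.8
Slice 3: Δl = 1.9/cos6.5° = 1.912 m; N'_3 = 243·cos6.5° − 4·1.912 = 233.8; c'Δl = 4.02; W sinα = 27.5
Slice 4: Δl = 2.9/cos17.2° = 3.036 m; N'_4 = 390·cos17.2° − 57·3.036 = 199.5; c'Δl = 6.38; W sinα = 115.3
Slice 5: Δl = 2.5/cos30.1° = 2.890 m; N'_5 = 282·cos30.1° − 21·2.890 = 183.3; c'Δl = 6.07; W sinα = 141.4
Slice 6: Δl = 2.1/cos42.6° = 2.853 m; N'_6 = 171·cos42.6° − 10·2.853 = 97.3; c'Δl = 5.99; W sinα = 115.7
Slice 7: Δl = 2.1/cos56.7° = 3.825 m; N'_7 = 75·cos56.7° − 10·3.825 = 2.9; c'Δl = 8.03; W sinα = 62.7
Σc'Δl = 36.8 kN/m; ΣN' = 845.8 kN/m; ΣW sinα = 455.9 kN/m
Resisting = 36.8 + 845.8·tan20.4° = 36.8 + 314.5 = 351.3 kN/m
FS = 351.3 / 455.9 = 0.771

FS = 0.77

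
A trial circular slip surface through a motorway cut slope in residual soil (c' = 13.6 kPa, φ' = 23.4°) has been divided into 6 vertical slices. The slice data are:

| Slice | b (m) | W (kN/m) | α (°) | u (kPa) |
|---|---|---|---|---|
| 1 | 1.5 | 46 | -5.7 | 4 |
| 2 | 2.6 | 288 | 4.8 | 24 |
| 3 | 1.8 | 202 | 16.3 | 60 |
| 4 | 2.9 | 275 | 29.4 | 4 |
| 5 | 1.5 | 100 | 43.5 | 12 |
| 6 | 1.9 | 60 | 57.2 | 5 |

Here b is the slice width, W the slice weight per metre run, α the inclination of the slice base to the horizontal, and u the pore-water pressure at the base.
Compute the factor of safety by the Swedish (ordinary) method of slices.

FS = 1.44

Ordinary method of slices: FS = Σ[c'·Δl_i + (W_i cosα_i − u_i·Δl_i)·tanφ'] / Σ W_i sinα_i, with Δl_i = b_i / cosα_i.
Slice 1: Δl = 1.5/cos(-5.7°) = 1.507 m; N'_1 = 46·cos(-5.7°) − 4·1.507 = 39.7; c'Δl = 20.50; W sinα = -4.6
Slice 2: Δl = 2.6/cos4.8° = 2.609 m; N'_2 = 288·cos4.8° − 24·2.609 = 224.4; c'Δl = 35.48; W sinα = 24.1
Slice 3: Δl = 1.8/cos16.3° = 1.875 m; N'_3 = 202·cos16.3° − 60·1.875 = 81.4; c'Δl = 25.51; W sinα = 56.7
Slice 4: Δl = 2.9/cos29.4° = 3.329 m; N'_4 = 275·cos29.4° − 4·3.329 = 226.3; c'Δl = 45.27; W sinα = 135.0
Slice 5: Δl = 1.5/cos43.5° = 2.068 m; N'_5 = 100·cos43.5° − 12·2.068 = 47.7; c'Δl = 28.12; W sinα = 68.8
Slice 6: Δl = 1.9/cos57.2° = 3.507 m; N'_6 = 60·cos57.2° − 5·3.507 = 15.0; c'Δl = 47.70; W sinα = 50.4
Σc'Δl = 202.6 kN/m; ΣN' = 634.4 kN/m; ΣW sinα = 330.5 kN/m
Resisting = 202.6 + 634.4·tan23.4° = 202.6 + 274.5 = 477.1 kN/m
FS = 477.1 / 330.5 = 1.444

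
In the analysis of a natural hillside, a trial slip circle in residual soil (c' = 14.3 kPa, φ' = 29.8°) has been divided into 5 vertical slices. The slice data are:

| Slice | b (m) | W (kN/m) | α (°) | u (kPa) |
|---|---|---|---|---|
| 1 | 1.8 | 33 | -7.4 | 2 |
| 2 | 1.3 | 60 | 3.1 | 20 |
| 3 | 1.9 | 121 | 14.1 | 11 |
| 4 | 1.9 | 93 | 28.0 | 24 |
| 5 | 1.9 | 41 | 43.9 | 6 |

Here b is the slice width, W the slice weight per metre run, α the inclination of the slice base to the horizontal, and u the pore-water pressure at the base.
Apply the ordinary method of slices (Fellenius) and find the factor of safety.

Ordinary method of slices: FS = Σ[c'·Δl_i + (W_i cosα_i − u_i·Δl_i)·tanφ'] / Σ W_i sinα_i, with Δl_i = b_i / cosα_i.
Slice 1: Δl = 1.8/cos(-7.4°) = 1.815 m; N'_1 = 33·cos(-7.4°) − 2·1.815 = 29.1; c'Δl = 25.96; W sinα = -4.3
Slice 2: Δl = 1.3/cos3.1° = 1.302 m; N'_2 = 60·cos3.1° − 20·1.302 = 33.9; c'Δl = 18.62; W sinα = 3.2
Slice 3: Δl = 1.9/cos14.1° = 1.959 m; N'_3 = 121·cos14.1° − 11·1.959 = 95.8; c'Δl = 28.01; W sinα = 29.5
Slice 4: Δl = 1.9/cos28.0° = 2.152 m; N'_4 = 93·cos28.0° − 24·2.152 = 30.5; c'Δl = 30.77; W sinα = 43.7
Slice 5: Δl = 1.9/cos43.9° = 2.637 m; N'_5 = 41·cos43.9° − 6·2.637 = 13.7; c'Δl = 37.71; W sinα = 28.4
Σc'Δl = 141.1 kN/m; ΣN' = 203.0 kN/m; ΣW sinα = 100.6 kN/m
Resisting = 141.1 + 203.0·tan29.8° = 141.1 + 116.2 = 257.3 kN/m
FS = 257.3 / 100.6 = 2.559

FS = 2.56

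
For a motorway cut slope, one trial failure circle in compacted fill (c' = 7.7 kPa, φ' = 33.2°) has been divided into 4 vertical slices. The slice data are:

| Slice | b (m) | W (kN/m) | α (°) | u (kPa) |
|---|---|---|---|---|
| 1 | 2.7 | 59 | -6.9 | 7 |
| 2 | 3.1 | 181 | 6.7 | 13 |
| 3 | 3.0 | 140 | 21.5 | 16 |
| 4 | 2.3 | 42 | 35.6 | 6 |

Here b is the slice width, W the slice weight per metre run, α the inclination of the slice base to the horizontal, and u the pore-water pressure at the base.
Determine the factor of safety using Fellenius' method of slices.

Ordinary method of slices: FS = Σ[c'·Δl_i + (W_i cosα_i − u_i·Δl_i)·tanφ'] / Σ W_i sinα_i, with Δl_i = b_i / cosα_i.
Slice 1: Δl = 2.7/cos(-6.9°) = 2.720 m; N'_1 = 59·cos(-6.9°) − 7·2.720 = 39.5; c'Δl = 20.94; W sinα = -7.1
Slice 2: Δl = 3.1/cos6.7° = 3.121 m; N'_2 = 181·cos6.7° − 13·3.121 = 139.2; c'Δl = 24.03; W sinα = 21.1
Slice 3: Δl = 3.0/cos21.5° = 3.224 m; N'_3 = 140·cos21.5° − 16·3.224 = 78.7; c'Δl = 24.83; W sinα = 51.3
Slice 4: Δl = 2.3/cos35.6° = 2.829 m; N'_4 = 42·cos35.6° − 6·2.829 = 17.2; c'Δl = 21.78; W sinα = 24.4
Σc'Δl = 91.6 kN/m; ΣN' = 274.6 kN/m; ΣW sinα = 89.8 kN/m
Resisting = 91.6 + 274.6·tan33.2° = 91.6 + 179.7 = 271.3 kN/m
FS = 271.3 / 89.8 = 3.021

FS = 3.02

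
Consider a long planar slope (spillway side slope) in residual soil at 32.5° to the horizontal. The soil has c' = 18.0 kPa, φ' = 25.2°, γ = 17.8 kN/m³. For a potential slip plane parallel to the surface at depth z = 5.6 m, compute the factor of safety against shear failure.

FS = 1.14

For an infinite slope with a slip plane parallel to the surface (no pore pressure): FS = [c' + γz cos²β tanφ'] / [γz sinβ cosβ].
γz = 17.8·5.6 = 99.68 kN/m²
Numerator = 18.0 + 99.68·cos²32.5°·tan25.2° = 18.0 + 99.68·0.7113·0.4706 = 51.365 kPa
Denominator = 99.68·sin32.5°·cos32.5° = 99.68·0.5373·0.8434 = 45.170 kPa
FS = 51.365 / 45.170 = 1.137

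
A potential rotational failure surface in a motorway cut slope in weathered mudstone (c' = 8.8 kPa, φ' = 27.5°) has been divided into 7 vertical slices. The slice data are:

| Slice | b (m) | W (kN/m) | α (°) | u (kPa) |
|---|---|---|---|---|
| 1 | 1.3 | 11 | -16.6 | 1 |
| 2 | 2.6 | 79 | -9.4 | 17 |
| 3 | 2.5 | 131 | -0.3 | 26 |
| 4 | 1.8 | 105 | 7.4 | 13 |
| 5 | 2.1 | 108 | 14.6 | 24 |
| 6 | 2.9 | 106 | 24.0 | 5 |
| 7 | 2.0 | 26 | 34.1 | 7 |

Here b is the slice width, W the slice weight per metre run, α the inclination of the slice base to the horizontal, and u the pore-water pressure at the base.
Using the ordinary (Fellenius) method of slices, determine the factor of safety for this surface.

FS = 3.81

Ordinary method of slices: FS = Σ[c'·Δl_i + (W_i cosα_i − u_i·Δl_i)·tanφ'] / Σ W_i sinα_i, with Δl_i = b_i / cosα_i.
Slice 1: Δl = 1.3/cos(-16.6°) = 1.357 m; N'_1 = 11·cos(-16.6°) − 1·1.357 = 9.2; c'Δl = 11.94; W sinα = -3.1
Slice 2: Δl = 2.6/cos(-9.4°) = 2.635 m; N'_2 = 79·cos(-9.4°) − 17·2.635 = 33.1; c'Δl = 23.19; W sinα = -12.9
Slice 3: Δl = 2.5/cos(-0.3°) = 2.500 m; N'_3 = 131·cos(-0.3°) − 26·2.500 = 66.0; c'Δl = 22.00; W sinα = -0.7
Slice 4: Δl = 1.8/cos7.4° = 1.815 m; N'_4 = 105·cos7.4° − 13·1.815 = 80.5; c'Δl = 15.97; W sinα = 13.5
Slice 5: Δl = 2.1/cos14.6° = 2.170 m; N'_5 = 108·cos14.6° − 24·2.170 = 52.4; c'Δl = 19.10; W sinα = 27.2
Slice 6: Δl = 2.9/cos24.0° = 3.174 m; N'_6 = 106·cos24.0° − 5·3.174 = 81.0; c'Δl = 27.94; W sinα = 43.1
Slice 7: Δl = 2.0/cos34.1° = 2.415 m; N'_7 = 26·cos34.1° − 7·2.415 = 4.6; c'Δl = 21.25; W sinα = 14.6
Σc'Δl = 141.4 kN/m; ΣN' = 326.9 kN/m; ΣW sinα = 81.7 kN/m
Resisting = 141.4 + 326.9·tan27.5° = 141.4 + 170.2 = 311.5 kN/m
FS = 311.5 / 81.7 = 3.813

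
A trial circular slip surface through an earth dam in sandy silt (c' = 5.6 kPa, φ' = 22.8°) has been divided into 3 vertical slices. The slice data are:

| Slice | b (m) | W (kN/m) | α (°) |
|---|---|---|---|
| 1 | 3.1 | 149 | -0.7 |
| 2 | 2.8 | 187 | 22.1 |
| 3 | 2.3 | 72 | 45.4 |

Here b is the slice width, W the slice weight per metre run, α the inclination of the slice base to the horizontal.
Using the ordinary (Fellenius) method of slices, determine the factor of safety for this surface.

Ordinary method of slices: FS = Σ[c'·Δl_i + (W_i cosα_i)·tanφ'] / Σ W_i sinα_i, with Δl_i = b_i / cosα_i.
Slice 1: Δl = 3.1/cos(-0.7°) = 3.100 m; N'_1 = 149·cos(-0.7°) = 149.0; c'Δl = 17.36; W sinα = -1.8
Slice 2: Δl = 2.8/cos22.1° = 3.022 m; N'_2 = 187·cos22.1° = 173.3; c'Δl = 16.92; W sinα = 70.4
Slice 3: Δl = 2.3/cos45.4° = 3.276 m; N'_3 = 72·cos45.4° = 50.6; c'Δl = 18.34; W sinα = 51.3
Σc'Δl = 52.6 kN/m; ΣN' = 372.8 kN/m; ΣW sinα = 119.8 kN/m
Resisting = 52.6 + 372.8·tan22.8° = 52.6 + 156.7 = 209.3 kN/m
FS = 209.3 / 119.8 = 1.747

FS = 1.75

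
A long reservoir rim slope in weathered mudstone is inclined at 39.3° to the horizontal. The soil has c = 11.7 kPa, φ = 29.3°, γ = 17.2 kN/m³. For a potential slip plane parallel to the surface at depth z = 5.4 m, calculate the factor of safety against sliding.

For an infinite slope with a slip plane parallel to the surface (no pore pressure): FS = [c + γz cos²β tanφ] / [γz sinβ cosβ].
γz = 17.2·5.4 = 92.88 kN/m²
Numerator = 11.7 + 92.88·cos²39.3°·tan29.3° = 11.7 + 92.88·0.5988·0.5612 = 42.912 kPa
Denominator = 92.88·sin39.3°·cos39.3° = 92.88·0.6334·0.7738 = 45.524 kPa
FS = 42.912 / 45.524 = 0.943

FS = 0.94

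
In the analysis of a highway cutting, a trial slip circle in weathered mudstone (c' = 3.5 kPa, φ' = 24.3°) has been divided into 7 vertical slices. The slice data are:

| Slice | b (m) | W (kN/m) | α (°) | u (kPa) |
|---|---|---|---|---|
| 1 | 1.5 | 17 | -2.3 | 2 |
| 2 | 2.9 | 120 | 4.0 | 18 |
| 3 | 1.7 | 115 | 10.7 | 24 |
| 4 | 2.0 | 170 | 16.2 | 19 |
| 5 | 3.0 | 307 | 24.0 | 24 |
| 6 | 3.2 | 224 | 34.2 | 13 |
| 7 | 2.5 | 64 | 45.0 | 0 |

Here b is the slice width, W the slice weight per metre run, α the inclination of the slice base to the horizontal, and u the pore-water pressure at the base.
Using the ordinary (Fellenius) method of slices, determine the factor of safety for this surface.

Ordinary method of slices: FS = Σ[c'·Δl_i + (W_i cosα_i − u_i·Δl_i)·tanφ'] / Σ W_i sinα_i, with Δl_i = b_i / cosα_i.
Slice 1: Δl = 1.5/cos(-2.3°) = 1.501 m; N'_1 = 17·cos(-2.3°) − 2·1.501 = 14.0; c'Δl = 5.25; W sinα = -0.7
Slice 2: Δl = 2.9/cos4.0° = 2.907 m; N'_2 = 120·cos4.0° − 18·2.907 = 67.4; c'Δl = 10.17; W sinα = 8.4
Slice 3: Δl = 1.7/cos10.7° = 1.730 m; N'_3 = 115·cos10.7° − 24·1.730 = 71.5; c'Δl = 6.06; W sinα = 21.4
Slice 4: Δl = 2.0/cos16.2° = 2.083 m; N'_4 = 170·cos16.2° − 19·2.083 = 123.7; c'Δl = 7.29; W sinα = 47.4
Slice 5: Δl = 3.0/cos24.0° = 3.284 m; N'_5 = 307·cos24.0° − 24·3.284 = 201.6; c'Δl = 11.49; W sinα = 124.9
Slice 6: Δl = 3.2/cos34.2° = 3.869 m; N'_6 = 224·cos34.2° − 13·3.869 = 135.0; c'Δl = 13.54; W sinα = 125.9
Slice 7: Δl = 2.5/cos45.0° = 3.536 m; N'_7 = 64·cos45.0° − 0·3.536 = 45.3; c'Δl = 12.37; W sinα = 45.3
Σc'Δl = 66.2 kN/m; ΣN' = 658.4 kN/m; ΣW sinα = 372.5 kN/m
Resisting = 66.2 + 658.4·tan24.3° = 66.2 + 297.3 = 363.5 kN/m
FS = 363.5 / 372.5 = 0.976

FS = 0.98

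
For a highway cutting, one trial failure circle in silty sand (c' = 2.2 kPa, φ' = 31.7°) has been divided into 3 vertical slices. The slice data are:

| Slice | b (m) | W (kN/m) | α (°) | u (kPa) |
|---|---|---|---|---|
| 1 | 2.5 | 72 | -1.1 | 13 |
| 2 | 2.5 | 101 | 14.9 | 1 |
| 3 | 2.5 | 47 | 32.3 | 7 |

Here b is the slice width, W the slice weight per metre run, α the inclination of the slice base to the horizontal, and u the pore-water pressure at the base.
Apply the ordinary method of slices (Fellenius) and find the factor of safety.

FS = 2.26

Ordinary method of slices: FS = Σ[c'·Δl_i + (W_i cosα_i − u_i·Δl_i)·tanφ'] / Σ W_i sinα_i, with Δl_i = b_i / cosα_i.
Slice 1: Δl = 2.5/cos(-1.1°) = 2.500 m; N'_1 = 72·cos(-1.1°) − 13·2.500 = 39.5; c'Δl = 5.50; W sinα = -1.4
Slice 2: Δl = 2.5/cos14.9° = 2.587 m; N'_2 = 101·cos14.9° − 1·2.587 = 95.0; c'Δl = 5.69; W sinα = 26.0
Slice 3: Δl = 2.5/cos32.3° = 2.958 m; N'_3 = 47·cos32.3° − 7·2.958 = 19.0; c'Δl = 6.51; W sinα = 25.1
Σc'Δl = 17.7 kN/m; ΣN' = 153.5 kN/m; ΣW sinα = 49.7 kN/m
Resisting = 17.7 + 153.5·tan31.7° = 17.7 + 94.8 = 112.5 kN/m
FS = 112.5 / 49.7 = 2.264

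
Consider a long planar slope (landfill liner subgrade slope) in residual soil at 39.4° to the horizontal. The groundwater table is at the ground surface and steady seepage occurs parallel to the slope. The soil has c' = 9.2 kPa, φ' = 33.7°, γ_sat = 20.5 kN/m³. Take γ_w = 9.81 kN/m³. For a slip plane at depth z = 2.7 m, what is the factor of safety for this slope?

FS = 0.76

With seepage parallel to the slope and the water table at the surface, the effective normal stress on the slip plane uses the buoyant unit weight γ' = γ_sat − γ_w while the driving shear stress uses γ_sat:
FS = [c' + γ' z cos²β tanφ'] / [γ_sat z sinβ cosβ]
γ' = 20.5 − 9.81 = 10.69 kN/m³
Numerator = 9.2 + 10.69·2.7·cos²39.4°·tan33.7° = 9.2 + 10.69·2.7·0.5971·0.6669 = 20.694 kPa
Denominator = 20.5·2.7·sin39.4°·cos39.4° = 20.5·2.7·0.6347·0.7727 = 27.148 kPa
FS = 20.694 / 27.148 = 0.762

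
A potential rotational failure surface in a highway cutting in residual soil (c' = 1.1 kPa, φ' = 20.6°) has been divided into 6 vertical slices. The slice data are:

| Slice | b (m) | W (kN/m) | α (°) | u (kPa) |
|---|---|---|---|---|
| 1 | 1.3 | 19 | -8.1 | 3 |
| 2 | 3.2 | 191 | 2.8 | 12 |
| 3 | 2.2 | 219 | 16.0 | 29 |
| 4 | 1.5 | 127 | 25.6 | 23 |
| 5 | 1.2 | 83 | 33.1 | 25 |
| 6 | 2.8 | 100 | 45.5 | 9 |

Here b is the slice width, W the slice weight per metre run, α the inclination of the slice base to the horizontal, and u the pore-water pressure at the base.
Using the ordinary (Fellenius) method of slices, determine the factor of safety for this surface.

FS = 0.78

Ordinary method of slices: FS = Σ[c'·Δl_i + (W_i cosα_i − u_i·Δl_i)·tanφ'] / Σ W_i sinα_i, with Δl_i = b_i / cosα_i.
Slice 1: Δl = 1.3/cos(-8.1°) = 1.313 m; N'_1 = 19·cos(-8.1°) − 3·1.313 = 14.9; c'Δl = 1.44; W sinα = -2.7
Slice 2: Δl = 3.2/cos2.8° = 3.204 m; N'_2 = 191·cos2.8° − 12·3.204 = 152.3; c'Δl = 3.52; W sinα = 9.3
Slice 3: Δl = 2.2/cos16.0° = 2.289 m; N'_3 = 219·cos16.0° − 29·2.289 = 144.1; c'Δl = 2.52; W sinα = 60.4
Slice 4: Δl = 1.5/cos25.6° = 1.663 m; N'_4 = 127·cos25.6° − 23·1.663 = 76.3; c'Δl = 1.83; W sinα = 54.9
Slice 5: Δl = 1.2/cos33.1° = 1.432 m; N'_5 = 83·cos33.1° − 25·1.432 = 33.7; c'Δl = 1.58; W sinα = 45.3
Slice 6: Δl = 2.8/cos45.5° = 3.995 m; N'_6 = 100·cos45.5° − 9·3.995 = 34.1; c'Δl = 4.39; W sinα = 71.3
Σc'Δl = 15.3 kN/m; ΣN' = 455.5 kN/m; ΣW sinα = 238.5 kN/m
Resisting = 15.3 + 455.5·tan20.6° = 15.3 + 171.2 = 186.5 kN/m
FS = 186.5 / 238.5 = 0.782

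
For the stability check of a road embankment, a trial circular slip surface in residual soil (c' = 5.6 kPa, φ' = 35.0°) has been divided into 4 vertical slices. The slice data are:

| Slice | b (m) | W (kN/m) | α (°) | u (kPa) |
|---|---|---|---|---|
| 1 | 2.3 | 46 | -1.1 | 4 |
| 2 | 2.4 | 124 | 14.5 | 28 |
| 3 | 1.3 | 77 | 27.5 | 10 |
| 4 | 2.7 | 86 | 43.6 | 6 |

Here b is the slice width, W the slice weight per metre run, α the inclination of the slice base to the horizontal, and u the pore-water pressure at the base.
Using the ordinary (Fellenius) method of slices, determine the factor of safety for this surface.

Ordinary method of slices: FS = Σ[c'·Δl_i + (W_i cosα_i − u_i·Δl_i)·tanφ'] / Σ W_i sinα_i, with Δl_i = b_i / cosα_i.
Slice 1: Δl = 2.3/cos(-1.1°) = 2.300 m; N'_1 = 46·cos(-1.1°) − 4·2.300 = 36.8; c'Δl = 12.88; W sinα = -0.9
Slice 2: Δl = 2.4/cos14.5° = 2.479 m; N'_2 = 124·cos14.5° − 28·2.479 = 50.6; c'Δl = 13.88; W sinα = 31.0
Slice 3: Δl = 1.3/cos27.5° = 1.466 m; N'_3 = 77·cos27.5° − 10·1.466 = 53.6; c'Δl = 8.21; W sinα = 35.6
Slice 4: Δl = 2.7/cos43.6° = 3.728 m; N'_4 = 86·cos43.6° − 6·3.728 = 39.9; c'Δl = 20.88; W sinα = 59.3
Σc'Δl = 55.9 kN/m; ΣN' = 181.0 kN/m; ΣW sinα = 125.0 kN/m
Resisting = 55.9 + 181.0·tan35.0° = 55.9 + 126.7 = 182.6 kN/m
FS = 182.6 / 125.0 = 1.460

FS = 1.46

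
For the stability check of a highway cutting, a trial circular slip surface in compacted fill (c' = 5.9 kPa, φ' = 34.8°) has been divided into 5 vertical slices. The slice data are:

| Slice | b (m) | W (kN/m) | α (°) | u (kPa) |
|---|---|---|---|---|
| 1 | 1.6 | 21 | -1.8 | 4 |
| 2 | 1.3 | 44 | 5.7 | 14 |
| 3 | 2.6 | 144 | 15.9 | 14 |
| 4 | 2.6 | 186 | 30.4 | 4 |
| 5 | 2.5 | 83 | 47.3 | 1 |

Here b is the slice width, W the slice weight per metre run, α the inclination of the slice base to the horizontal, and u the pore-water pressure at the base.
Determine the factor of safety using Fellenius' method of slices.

FS = 1.56

Ordinary method of slices: FS = Σ[c'·Δl_i + (W_i cosα_i − u_i·Δl_i)·tanφ'] / Σ W_i sinα_i, with Δl_i = b_i / cosα_i.
Slice 1: Δl = 1.6/cos(-1.8°) = 1.601 m; N'_1 = 21·cos(-1.8°) − 4·1.601 = 14.6; c'Δl = 9.44; W sinα = -0.7
Slice 2: Δl = 1.3/cos5.7° = 1.306 m; N'_2 = 44·cos5.7° − 14·1.306 = 25.5; c'Δl = 7.71; W sinα = 4.4
Slice 3: Δl = 2.6/cos15.9° = 2.703 m; N'_3 = 144·cos15.9° − 14·2.703 = 100.6; c'Δl = 15.95; W sinα = 39.5
Slice 4: Δl = 2.6/cos30.4° = 3.014 m; N'_4 = 186·cos30.4° − 4·3.014 = 148.4; c'Δl = 17.79; W sinα = 94.1
Slice 5: Δl = 2.5/cos47.3° = 3.686 m; N'_5 = 83·cos47.3° − 1·3.686 = 52.6; c'Δl = 21.75; W sinα = 61.0
Σc'Δl = 72.6 kN/m; ΣN' = 341.7 kN/m; ΣW sinα = 198.3 kN/m
Resisting = 72.6 + 341.7·tan34.8° = 72.6 + 237.5 = 310.1 kN/m
FS = 310.1 / 198.3 = 1.564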